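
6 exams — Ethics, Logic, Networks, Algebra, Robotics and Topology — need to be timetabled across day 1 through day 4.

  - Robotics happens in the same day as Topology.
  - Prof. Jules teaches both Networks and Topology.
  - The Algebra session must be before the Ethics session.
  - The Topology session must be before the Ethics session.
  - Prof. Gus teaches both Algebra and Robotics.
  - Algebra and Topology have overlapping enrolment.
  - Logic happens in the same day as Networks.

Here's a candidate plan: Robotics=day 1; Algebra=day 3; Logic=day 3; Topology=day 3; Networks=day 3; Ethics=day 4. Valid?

Prof. Gus teaches both Algebra and Robotics — holds.
The Topology session must be before the Ethics session — holds.
The Algebra session must be before the Ethics session — holds.
Algebra and Topology have overlapping enrolment — violated.
Robotics happens in the same day as Topology — violated.
Prof. Jules teaches both Networks and Topology — violated.
Logic happens in the same day as Networks — holds.

No — it violates: Algebra and Topology have overlapping enrolment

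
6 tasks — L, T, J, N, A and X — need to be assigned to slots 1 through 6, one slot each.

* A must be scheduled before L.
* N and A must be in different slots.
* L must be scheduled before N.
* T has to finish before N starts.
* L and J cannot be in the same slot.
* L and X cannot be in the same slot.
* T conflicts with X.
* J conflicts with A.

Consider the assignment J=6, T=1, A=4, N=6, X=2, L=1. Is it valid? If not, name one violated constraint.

No — it violates: A must be scheduled before L

J conflicts with A — holds.
L and J cannot be in the same slot — holds.
T has to finish before N starts — holds.
A must be scheduled before L — violated.
L and X cannot be in the same slot — holds.
N and A must be in different slots — holds.
T conflicts with X — holds.
L must be scheduled before N — holds.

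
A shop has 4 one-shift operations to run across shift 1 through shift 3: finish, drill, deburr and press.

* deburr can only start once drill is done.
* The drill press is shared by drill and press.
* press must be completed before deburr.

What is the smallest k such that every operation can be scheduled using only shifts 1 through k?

The precedence chain requires at least 2 distinct shifts.
Could 2 shifts be enough, i.e. nothing placed later than shift 2? No: deburr must come after press (at shift 1 or later) → {shift 2}; press must come before deburr (at shift 2 or earlier) → {shift 1}; drill must come before deburr (at shift 2 or earlier) → {shift 1}; press can't share with drill (shift 1) → nothing is left.
So 2 shifts is not enough.
3 works (last occupied shift: shift 3): for example press -> shift 2; deburr -> shift 3; drill -> shift 1; finish -> shift 1.

3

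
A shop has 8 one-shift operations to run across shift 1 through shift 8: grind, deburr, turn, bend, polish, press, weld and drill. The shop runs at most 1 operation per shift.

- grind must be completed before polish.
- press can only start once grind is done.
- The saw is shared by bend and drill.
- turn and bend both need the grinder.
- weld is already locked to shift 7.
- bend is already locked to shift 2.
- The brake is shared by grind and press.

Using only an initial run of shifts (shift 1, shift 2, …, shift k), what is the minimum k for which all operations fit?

The precedence chain requires at least 2 distinct shifts.
With at most 1 per shift and 8 operations, at least 8 shifts are needed.
weld can't be placed before shift 7, so the schedule must run through at least shift 7.
8 works (last occupied shift: shift 8): for example press in shift 4; deburr in shift 5; polish in shift 3; turn in shift 6; grind in shift 1; bend in shift 2; weld in shift 7; drill in shift 8.

8 shifts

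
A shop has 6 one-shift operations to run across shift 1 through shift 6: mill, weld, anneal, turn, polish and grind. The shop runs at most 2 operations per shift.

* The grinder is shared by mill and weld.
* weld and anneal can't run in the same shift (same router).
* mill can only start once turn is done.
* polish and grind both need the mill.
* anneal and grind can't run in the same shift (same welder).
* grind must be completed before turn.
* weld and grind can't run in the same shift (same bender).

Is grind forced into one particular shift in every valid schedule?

grind can be shift 1 (e.g. turn in shift 2; anneal in shift 3; mill in shift 3; weld in shift 2; grind in shift 1; polish in shift 4) or shift 2 (e.g. turn=shift 3; polish=shift 1; mill=shift 4; grind=shift 2; weld=shift 1; anneal=shift 3).

No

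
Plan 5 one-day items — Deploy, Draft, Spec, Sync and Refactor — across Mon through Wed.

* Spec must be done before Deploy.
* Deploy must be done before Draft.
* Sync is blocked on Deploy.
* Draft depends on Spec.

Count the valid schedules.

Enumerating: Draft=Wed, Sync=Wed, Deploy=Tue, Refactor=Mon, Spec=Mon | Sync in Wed, Draft in Wed, Spec in Mon, Deploy in Tue, Refactor in Tue | Draft in Wed; Deploy in Tue; Refactor in Wed; Spec in Mon; Sync in Wed.

3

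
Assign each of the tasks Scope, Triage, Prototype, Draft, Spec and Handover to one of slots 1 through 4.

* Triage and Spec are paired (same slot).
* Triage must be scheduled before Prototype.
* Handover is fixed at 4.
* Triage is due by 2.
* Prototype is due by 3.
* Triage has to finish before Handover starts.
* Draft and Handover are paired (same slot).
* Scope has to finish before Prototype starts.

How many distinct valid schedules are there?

Splitting on Scope: it can be 1 (3), 2 (2). Listing each branch's schedules as (Triage, Prototype, Draft, Spec, Handover):
Scope=1: (1,2,4,1,4) (1,3,4,1,4) (2,3,4,2,4) — 3.
Scope=2: (1,3,4,1,4) (2,3,4,2,4) — 2.
Summing: 3 + 2 = 5.

5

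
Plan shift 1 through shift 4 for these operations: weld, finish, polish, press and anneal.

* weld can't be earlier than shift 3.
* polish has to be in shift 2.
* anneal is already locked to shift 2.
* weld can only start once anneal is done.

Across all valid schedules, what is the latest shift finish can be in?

finish at shift 4 is achievable: anneal=shift 2; press=shift 1; weld=shift 3; polish=shift 2; finish=shift 4.

shift 4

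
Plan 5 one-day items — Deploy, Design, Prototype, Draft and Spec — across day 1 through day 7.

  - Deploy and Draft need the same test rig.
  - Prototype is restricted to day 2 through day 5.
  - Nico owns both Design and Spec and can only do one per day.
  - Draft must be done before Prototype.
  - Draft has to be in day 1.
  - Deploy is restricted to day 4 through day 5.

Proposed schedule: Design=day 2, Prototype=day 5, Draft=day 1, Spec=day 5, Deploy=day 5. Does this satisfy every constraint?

Draft has to be in day 1 — holds.
Prototype is restricted to day 2 through day 5 — holds.
Deploy and Draft need the same test rig — holds.
Draft must be done before Prototype — holds.
Nico owns both Design and Spec and can only do one per day — holds.
Deploy is restricted to day 4 through day 5 — holds.

Yes, all constraints hold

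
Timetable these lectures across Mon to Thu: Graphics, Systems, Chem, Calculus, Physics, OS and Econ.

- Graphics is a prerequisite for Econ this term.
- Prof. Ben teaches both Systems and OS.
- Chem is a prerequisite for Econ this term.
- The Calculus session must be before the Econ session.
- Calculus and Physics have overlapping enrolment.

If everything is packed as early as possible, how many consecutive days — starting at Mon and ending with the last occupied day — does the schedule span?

The precedence chain requires at least 2 distinct days.
2 works (last occupied day: Tue): for example Physics in Tue; Econ in Tue; OS in Tue; Systems in Mon; Calculus in Mon; Graphics in Mon; Chem in Mon.

2 days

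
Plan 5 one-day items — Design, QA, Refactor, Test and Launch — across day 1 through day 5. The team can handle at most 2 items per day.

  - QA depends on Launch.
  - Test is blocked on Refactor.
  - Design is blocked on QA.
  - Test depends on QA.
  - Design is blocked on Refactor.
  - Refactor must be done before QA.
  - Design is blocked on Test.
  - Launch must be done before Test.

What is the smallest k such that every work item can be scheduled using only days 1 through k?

4

The precedence chain requires at least 4 distinct days.
With at most 2 per day and 5 work items, at least 3 days are needed.
4 works (last occupied day: day 4): for example Refactor=day 1; Launch=day 1; QA=day 2; Test=day 3; Design=day 4.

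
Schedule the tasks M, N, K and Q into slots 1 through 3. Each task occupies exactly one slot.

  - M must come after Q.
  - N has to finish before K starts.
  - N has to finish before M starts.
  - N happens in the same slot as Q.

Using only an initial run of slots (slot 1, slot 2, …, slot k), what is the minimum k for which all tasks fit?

2 slots

The precedence chain requires at least 2 distinct slots.
2 works (last occupied slot: 2): for example K -> 2; N -> 1; Q -> 1; M -> 2.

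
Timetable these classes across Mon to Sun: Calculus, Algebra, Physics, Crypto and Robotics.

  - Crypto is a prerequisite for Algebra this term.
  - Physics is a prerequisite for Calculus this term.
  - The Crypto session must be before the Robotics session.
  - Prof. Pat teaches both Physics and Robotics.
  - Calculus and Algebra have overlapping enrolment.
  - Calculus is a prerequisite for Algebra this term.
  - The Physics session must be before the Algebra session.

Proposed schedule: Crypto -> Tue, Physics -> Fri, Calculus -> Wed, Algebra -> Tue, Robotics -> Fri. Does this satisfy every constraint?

The Physics session must be before the Algebra session — violated.
The Crypto session must be before the Robotics session — holds.
Prof. Pat teaches both Physics and Robotics — violated.
Calculus is a prerequisite for Algebra this term — violated.
Crypto is a prerequisite for Algebra this term — violated.
Physics is a prerequisite for Calculus this term — violated.
Calculus and Algebra have overlapping enrolment — holds.

No — it violates: The Physics session must be before the Algebra session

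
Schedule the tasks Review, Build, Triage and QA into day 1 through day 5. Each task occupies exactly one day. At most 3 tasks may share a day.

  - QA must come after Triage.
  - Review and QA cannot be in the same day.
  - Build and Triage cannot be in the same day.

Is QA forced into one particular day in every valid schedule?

No

QA can be day 2 (e.g. Build -> day 2, Review -> day 1, Triage -> day 1, QA -> day 2) or day 3 (e.g. Build -> day 2, QA -> day 3, Review -> day 1, Triage -> day 1).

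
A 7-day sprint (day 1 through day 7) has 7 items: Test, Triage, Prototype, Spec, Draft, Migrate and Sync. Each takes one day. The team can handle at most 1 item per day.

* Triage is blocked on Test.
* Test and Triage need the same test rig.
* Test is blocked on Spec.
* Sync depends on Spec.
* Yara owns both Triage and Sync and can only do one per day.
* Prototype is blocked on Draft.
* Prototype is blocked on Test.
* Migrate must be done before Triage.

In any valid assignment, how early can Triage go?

day 4

Precedence pushes Triage to at least day 3.
Triage at day 4 is achievable: Sync -> day 7; Prototype -> day 6; Migrate -> day 3; Test -> day 2; Spec -> day 1; Draft -> day 5; Triage -> day 4.
Nothing earlier works — the conflict and capacity constraints rule out every day before day 4.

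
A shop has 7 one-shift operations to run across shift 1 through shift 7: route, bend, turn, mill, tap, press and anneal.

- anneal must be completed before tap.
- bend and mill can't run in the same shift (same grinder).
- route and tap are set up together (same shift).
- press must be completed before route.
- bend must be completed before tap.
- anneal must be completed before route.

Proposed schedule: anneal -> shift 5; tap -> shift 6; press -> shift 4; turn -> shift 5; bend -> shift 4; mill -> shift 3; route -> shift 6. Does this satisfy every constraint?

Yes

anneal must be completed before tap — holds.
bend must be completed before tap — holds.
bend and mill can't run in the same shift (same grinder) — holds.
press must be completed before route — holds.
anneal must be completed before route — holds.
route and tap are set up together (same shift) — holds.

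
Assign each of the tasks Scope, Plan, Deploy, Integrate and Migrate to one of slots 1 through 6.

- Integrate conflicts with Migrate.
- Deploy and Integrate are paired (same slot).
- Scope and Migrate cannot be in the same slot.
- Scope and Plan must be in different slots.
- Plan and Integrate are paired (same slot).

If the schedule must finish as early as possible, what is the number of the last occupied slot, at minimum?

Check 2 slots directly (anything shorter is at least as hard).
Could 2 slots be enough, i.e. nothing placed later than 2? No: Scope, Plan and Migrate must all be in different slots (Scope/Plan can't share; Scope/Migrate can't share; Plan/Migrate can't share), but only 2 slots are available: 3 tasks can't fit in 2 distinct slots.
So 2 slots is not enough.
3 works (last occupied slot: 3): for example Migrate=3, Deploy=2, Integrate=2, Plan=2, Scope=1.

3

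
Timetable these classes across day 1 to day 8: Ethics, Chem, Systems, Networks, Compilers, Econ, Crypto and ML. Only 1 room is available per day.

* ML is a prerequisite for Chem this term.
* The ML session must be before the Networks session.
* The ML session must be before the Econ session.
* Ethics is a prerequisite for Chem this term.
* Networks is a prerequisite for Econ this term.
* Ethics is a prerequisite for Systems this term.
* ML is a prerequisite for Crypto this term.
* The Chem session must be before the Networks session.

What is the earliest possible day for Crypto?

Precedence pushes Crypto to at least day 2.
Crypto at day 2 is achievable: Crypto=day 2, Systems=day 7, Ethics=day 3, Econ=day 6, Compilers=day 8, Chem=day 4, ML=day 1, Networks=day 5.

day 2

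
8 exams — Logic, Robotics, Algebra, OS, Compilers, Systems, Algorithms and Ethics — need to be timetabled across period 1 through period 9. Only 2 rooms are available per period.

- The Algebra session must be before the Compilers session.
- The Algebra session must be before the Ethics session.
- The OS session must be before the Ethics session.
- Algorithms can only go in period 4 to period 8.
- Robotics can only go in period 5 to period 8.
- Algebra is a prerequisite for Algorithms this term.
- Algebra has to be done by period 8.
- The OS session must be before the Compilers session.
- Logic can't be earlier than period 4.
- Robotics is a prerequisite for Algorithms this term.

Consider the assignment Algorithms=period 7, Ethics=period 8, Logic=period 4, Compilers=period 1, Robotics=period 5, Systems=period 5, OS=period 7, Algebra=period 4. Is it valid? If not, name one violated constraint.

Invalid. The OS session must be before the Compilers session.

Algorithms can only go in period 4 to period 8 — holds.
The Algebra session must be before the Ethics session — holds.
The Algebra session must be before the Compilers session — violated.
Robotics is a prerequisite for Algorithms this term — holds.
The OS session must be before the Ethics session — holds.
Algebra has to be done by period 8 — holds.
Only 2 rooms are available per period — holds.
The OS session must be before the Compilers session — violated.
Algebra is a prerequisite for Algorithms this term — holds.
Logic can't be earlier than period 4 — holds.
Robotics can only go in period 5 to period 8 — holds.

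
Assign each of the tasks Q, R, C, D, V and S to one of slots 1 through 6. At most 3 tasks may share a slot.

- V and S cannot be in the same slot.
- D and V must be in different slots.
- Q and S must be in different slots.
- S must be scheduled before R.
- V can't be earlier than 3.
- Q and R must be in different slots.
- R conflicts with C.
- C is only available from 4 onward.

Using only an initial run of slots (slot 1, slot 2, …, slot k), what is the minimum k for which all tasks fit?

4 slots

The precedence chain requires at least 2 distinct slots.
With at most 3 per slot and 6 tasks, at least 2 slots are needed.
C can't be placed before 4, so the schedule must run through at least slot 4.
4 works (last occupied slot: 4): for example V -> 3; D -> 1; Q -> 3; S -> 1; C -> 4; R -> 2.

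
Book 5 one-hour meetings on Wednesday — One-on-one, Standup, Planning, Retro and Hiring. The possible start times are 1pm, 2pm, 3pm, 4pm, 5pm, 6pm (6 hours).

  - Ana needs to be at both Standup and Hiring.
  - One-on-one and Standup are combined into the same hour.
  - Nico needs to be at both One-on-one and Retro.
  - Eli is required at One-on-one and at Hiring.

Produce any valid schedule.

One-on-one=1pm; Standup=1pm; Hiring=2pm; Retro=2pm; Planning=1pm

Checking: Standup(1pm) != Hiring(2pm); One-on-one(1pm) != Hiring(2pm); One-on-one(1pm) != Retro(2pm); One-on-one = Standup = 1pm.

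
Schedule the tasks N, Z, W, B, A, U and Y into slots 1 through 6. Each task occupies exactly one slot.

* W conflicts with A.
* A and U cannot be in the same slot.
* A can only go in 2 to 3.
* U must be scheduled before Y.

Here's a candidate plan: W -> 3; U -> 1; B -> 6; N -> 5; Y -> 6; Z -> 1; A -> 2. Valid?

Yes

U must be scheduled before Y — holds.
W conflicts with A — holds.
A and U cannot be in the same slot — holds.
A can only go in 2 to 3 — holds.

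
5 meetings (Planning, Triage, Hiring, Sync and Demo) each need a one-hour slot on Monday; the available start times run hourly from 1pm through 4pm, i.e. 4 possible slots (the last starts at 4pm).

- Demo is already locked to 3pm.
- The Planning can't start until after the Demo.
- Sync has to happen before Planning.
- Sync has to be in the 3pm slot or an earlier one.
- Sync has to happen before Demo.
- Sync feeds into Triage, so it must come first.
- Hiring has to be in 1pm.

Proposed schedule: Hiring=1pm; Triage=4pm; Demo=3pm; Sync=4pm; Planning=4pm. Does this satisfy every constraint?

Invalid. Sync has to be in the 3pm slot or an earlier one.

The Planning can't start until after the Demo — holds.
Demo is already locked to 3pm — holds.
Sync has to happen before Demo — violated.
Hiring has to be in 1pm — holds.
Sync has to be in the 3pm slot or an earlier one — violated.
Sync feeds into Triage, so it must come first — violated.
Sync has to happen before Planning — violated.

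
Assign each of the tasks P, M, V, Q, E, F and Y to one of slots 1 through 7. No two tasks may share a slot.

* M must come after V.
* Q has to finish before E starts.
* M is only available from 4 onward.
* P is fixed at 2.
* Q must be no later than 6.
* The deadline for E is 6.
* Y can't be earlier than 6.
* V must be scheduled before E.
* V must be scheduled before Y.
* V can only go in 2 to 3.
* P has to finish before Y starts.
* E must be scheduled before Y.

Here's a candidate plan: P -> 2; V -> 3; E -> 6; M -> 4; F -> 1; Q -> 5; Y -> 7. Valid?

Yes, all constraints hold

Y can't be earlier than 6 — holds.
The deadline for E is 6 — holds.
Q must be no later than 6 — holds.
E must be scheduled before Y — holds.
P is fixed at 2 — holds.
V must be scheduled before E — holds.
Q has to finish before E starts — holds.
M is only available from 4 onward — holds.
P has to finish before Y starts — holds.
No two tasks may share a slot — holds.
V must be scheduled before Y — holds.
M must come after V — holds.
V can only go in 2 to 3 — holds.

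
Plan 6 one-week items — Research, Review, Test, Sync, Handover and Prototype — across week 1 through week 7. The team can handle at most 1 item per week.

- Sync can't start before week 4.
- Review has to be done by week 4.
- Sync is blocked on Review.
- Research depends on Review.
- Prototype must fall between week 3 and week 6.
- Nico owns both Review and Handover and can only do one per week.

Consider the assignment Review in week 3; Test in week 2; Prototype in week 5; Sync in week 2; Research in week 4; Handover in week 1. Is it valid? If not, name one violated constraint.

No — it violates: Sync can't start before week 4

Prototype must fall between week 3 and week 6 — holds.
Nico owns both Review and Handover and can only do one per week — holds.
Sync is blocked on Review — violated.
Research depends on Review — holds.
The team can handle at most 1 item per week — violated.
Sync can't start before week 4 — violated.
Review has to be done by week 4 — holds.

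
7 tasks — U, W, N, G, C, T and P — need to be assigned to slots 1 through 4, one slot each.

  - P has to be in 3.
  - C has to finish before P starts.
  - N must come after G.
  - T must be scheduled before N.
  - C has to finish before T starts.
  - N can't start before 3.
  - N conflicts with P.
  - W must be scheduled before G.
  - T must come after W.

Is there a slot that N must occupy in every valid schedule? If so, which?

4

N's window is 3–4.
P is fixed at 3, and N can't share a slot with P.
So N must be 4.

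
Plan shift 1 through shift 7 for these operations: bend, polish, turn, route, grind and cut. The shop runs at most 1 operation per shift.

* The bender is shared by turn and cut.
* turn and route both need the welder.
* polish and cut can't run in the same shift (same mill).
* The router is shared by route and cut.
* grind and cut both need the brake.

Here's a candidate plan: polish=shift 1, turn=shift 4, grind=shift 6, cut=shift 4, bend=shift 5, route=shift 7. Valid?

turn and route both need the welder — holds.
grind and cut both need the brake — holds.
The bender is shared by turn and cut — violated.
The shop runs at most 1 operation per shift — violated.
The router is shared by route and cut — holds.
polish and cut can't run in the same shift (same mill) — holds.

Invalid. The bender is shared by turn and cut.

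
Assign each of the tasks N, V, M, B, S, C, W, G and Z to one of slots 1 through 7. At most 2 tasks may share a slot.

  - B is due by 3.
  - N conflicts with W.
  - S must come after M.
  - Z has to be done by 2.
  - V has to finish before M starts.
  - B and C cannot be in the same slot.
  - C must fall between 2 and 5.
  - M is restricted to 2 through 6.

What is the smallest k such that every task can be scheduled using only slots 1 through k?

The precedence chain requires at least 3 distinct slots.
With at most 2 per slot and 9 tasks, at least 5 slots are needed.
5 works (last occupied slot: 5): for example B in 1; N in 3; M in 3; Z in 1; C in 2; G in 5; S in 4; W in 4; V in 2.

5 slots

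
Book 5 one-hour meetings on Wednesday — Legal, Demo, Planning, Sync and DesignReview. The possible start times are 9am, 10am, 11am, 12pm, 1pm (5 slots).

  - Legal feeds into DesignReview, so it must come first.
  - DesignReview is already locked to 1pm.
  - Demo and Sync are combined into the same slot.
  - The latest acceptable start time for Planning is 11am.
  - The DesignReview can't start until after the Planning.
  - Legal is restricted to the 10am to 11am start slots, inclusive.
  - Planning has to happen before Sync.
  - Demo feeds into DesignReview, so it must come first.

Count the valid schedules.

12

Splitting on Legal: it can be 10am (6), 11am (6). Listing each branch's schedules as (Demo, Planning, Sync, DesignReview):
Legal=10am: (10am,9am,10am,1pm) (11am,9am,11am,1pm) (11am,10am,11am,1pm) (12pm,9am,12pm,1pm) (12pm,10am,12pm,1pm) (12pm,11am,12pm,1pm) — 6.
Legal=11am: (10am,9am,10am,1pm) (11am,9am,11am,1pm) (11am,10am,11am,1pm) (12pm,9am,12pm,1pm) (12pm,10am,12pm,1pm) (12pm,11am,12pm,1pm) — 6.
Summing: 6 + 6 = 12.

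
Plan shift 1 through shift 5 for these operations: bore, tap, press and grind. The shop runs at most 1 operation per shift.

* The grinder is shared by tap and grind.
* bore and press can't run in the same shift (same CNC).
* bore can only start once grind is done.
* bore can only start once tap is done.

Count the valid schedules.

40

Splitting on bore: it can be shift 3 (4), shift 4 (12), shift 5 (24). Listing each branch's schedules as (tap, press, grind) by shift number:
bore=shift 3: (1,4,2) (1,5,2) (2,4,1) (2,5,1) — 4.
bore=shift 4: (1,2,3) (1,3,2) (1,5,2) (1,5,3) (2,1,3) (2,3,1) (2,5,1) (2,5,3) (3,1,2) (3,2,1) (3,5,1) (3,5,2) — 12.
bore=shift 5: (1,2,3) (1,2,4) (1,3,2) (1,3,4) (1,4,2) (1,4,3) (2,1,3) (2,1,4) (2,3,1) (2,3,4) (2,4,1) (2,4,3) (3,1,2) (3,1,4) (3,2,1) (3,2,4) (3,4,1) (3,4,2) (4,1,2) (4,1,3) (4,2,1) (4,2,3) (4,3,1) (4,3,2) — 24.
Summing: 4 + 12 + 24 = 40.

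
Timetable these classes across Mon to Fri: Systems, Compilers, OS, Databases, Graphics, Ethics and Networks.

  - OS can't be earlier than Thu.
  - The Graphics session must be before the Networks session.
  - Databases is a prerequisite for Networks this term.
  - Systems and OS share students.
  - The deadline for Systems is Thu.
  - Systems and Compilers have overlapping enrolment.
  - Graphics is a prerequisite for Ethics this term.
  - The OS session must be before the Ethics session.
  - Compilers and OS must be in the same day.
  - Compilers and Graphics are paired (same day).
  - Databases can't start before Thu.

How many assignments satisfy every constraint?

3

Enumerating: Compilers=Thu; Ethics=Fri; OS=Thu; Networks=Fri; Systems=Mon; Graphics=Thu; Databases=Thu | Ethics=Fri; Networks=Fri; OS=Thu; Systems=Tue; Graphics=Thu; Compilers=Thu; Databases=Thu | Systems=Wed, Ethics=Fri, Networks=Fri, Databases=Thu, Compilers=Thu, OS=Thu, Graphics=Thu.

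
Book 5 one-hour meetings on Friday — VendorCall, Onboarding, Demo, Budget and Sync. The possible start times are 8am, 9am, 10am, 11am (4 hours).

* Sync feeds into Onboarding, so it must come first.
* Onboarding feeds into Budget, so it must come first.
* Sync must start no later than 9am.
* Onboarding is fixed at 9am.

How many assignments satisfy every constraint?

Splitting on VendorCall: it can be 8am (8), 9am (8), 10am (8), 11am (8). Listing each branch's schedules as (Onboarding, Demo, Budget, Sync):
VendorCall=8am: (9am,8am,10am,8am) (9am,8am,11am,8am) (9am,9am,10am,8am) (9am,9am,11am,8am) (9am,10am,10am,8am) (9am,10am,11am,8am) (9am,11am,10am,8am) (9am,11am,11am,8am) — 8.
VendorCall=9am: (9am,8am,10am,8am) (9am,8am,11am,8am) (9am,9am,10am,8am) (9am,9am,11am,8am) (9am,10am,10am,8am) (9am,10am,11am,8am) (9am,11am,10am,8am) (9am,11am,11am,8am) — 8.
VendorCall=10am: (9am,8am,10am,8am) (9am,8am,11am,8am) (9am,9am,10am,8am) (9am,9am,11am,8am) (9am,10am,10am,8am) (9am,10am,11am,8am) (9am,11am,10am,8am) (9am,11am,11am,8am) — 8.
VendorCall=11am: (9am,8am,10am,8am) (9am,8am,11am,8am) (9am,9am,10am,8am) (9am,9am,11am,8am) (9am,10am,10am,8am) (9am,10am,11am,8am) (9am,11am,10am,8am) (9am,11am,11am,8am) — 8.
Summing: 8 + 8 + 8 + 8 = 32.

32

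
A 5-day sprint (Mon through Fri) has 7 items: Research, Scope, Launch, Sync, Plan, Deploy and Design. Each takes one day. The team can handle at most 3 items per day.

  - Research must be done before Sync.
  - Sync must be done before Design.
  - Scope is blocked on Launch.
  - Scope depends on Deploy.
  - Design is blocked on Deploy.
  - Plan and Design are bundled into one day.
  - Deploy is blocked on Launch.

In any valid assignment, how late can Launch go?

Wed

Downstream work caps Launch at Wed.
Launch at Wed is achievable: Design in Fri; Launch in Wed; Deploy in Thu; Plan in Fri; Sync in Tue; Scope in Fri; Research in Mon.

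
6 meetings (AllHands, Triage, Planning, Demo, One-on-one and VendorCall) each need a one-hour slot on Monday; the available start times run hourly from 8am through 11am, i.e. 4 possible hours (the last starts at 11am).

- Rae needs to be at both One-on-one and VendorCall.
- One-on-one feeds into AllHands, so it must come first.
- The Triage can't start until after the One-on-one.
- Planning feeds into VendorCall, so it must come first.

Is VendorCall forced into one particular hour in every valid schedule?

No

VendorCall can be 9am (e.g. AllHands in 9am; VendorCall in 9am; Triage in 9am; Planning in 8am; One-on-one in 8am; Demo in 8am) or 10am (e.g. Planning=8am, VendorCall=10am, Demo=8am, Triage=9am, AllHands=9am, One-on-one=8am).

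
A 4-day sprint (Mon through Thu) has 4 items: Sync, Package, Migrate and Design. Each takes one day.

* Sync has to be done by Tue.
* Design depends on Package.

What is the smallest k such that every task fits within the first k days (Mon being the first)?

2 days

The precedence chain requires at least 2 distinct days.
2 works (last occupied day: Tue): for example Package in Mon; Migrate in Mon; Design in Tue; Sync in Mon.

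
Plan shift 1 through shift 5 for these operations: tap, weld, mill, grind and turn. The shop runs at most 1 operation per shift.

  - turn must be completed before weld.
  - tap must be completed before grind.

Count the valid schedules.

30

Splitting on tap: it can be shift 1 (12), shift 2 (9), shift 3 (6), shift 4 (3). Listing each branch's schedules as (weld, mill, grind, turn) by shift number:
tap=shift 1: (3,4,5,2) (3,5,4,2) (4,2,5,3) (4,3,5,2) (4,5,2,3) (4,5,3,2) (5,2,3,4) (5,2,4,3) (5,3,2,4) (5,3,4,2) (5,4,2,3) (5,4,3,2) — 12.
tap=shift 2: (3,4,5,1) (3,5,4,1) (4,1,5,3) (4,3,5,1) (4,5,3,1) (5,1,3,4) (5,1,4,3) (5,3,4,1) (5,4,3,1) — 9.
tap=shift 3: (2,4,5,1) (2,5,4,1) (4,1,5,2) (4,2,5,1) (5,1,4,2) (5,2,4,1) — 6.
tap=shift 4: (2,3,5,1) (3,1,5,2) (3,2,5,1) — 3.
Summing: 12 + 9 + 6 + 3 = 30.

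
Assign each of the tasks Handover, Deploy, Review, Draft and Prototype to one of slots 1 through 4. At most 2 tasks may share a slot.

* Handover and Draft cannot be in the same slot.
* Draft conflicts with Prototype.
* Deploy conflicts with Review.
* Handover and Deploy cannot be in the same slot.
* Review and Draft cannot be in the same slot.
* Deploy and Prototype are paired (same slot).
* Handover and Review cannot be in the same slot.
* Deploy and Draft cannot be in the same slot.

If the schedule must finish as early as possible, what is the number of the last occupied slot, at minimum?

slot 4

With at most 2 per slot and 5 tasks, at least 3 slots are needed.
Could 3 slots be enough, i.e. nothing placed later than 3? No: Handover, Deploy, Review and Draft must all be in different slots (Handover/Deploy can't share; Handover/Review can't share; Handover/Draft can't share; Deploy/Review can't share; Deploy/Draft can't share; Review/Draft can't share), but only 3 slots are available: 4 tasks can't fit in 3 distinct slots.
So 3 slots is not enough.
4 works (last occupied slot: 4): for example Review=3, Draft=4, Prototype=2, Deploy=2, Handover=1.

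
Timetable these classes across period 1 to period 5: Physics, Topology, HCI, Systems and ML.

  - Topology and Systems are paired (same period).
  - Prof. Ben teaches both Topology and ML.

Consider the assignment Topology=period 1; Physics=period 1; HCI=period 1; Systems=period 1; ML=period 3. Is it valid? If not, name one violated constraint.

Yes, all constraints hold

Prof. Ben teaches both Topology and ML — holds.
Topology and Systems are paired (same period) — holds.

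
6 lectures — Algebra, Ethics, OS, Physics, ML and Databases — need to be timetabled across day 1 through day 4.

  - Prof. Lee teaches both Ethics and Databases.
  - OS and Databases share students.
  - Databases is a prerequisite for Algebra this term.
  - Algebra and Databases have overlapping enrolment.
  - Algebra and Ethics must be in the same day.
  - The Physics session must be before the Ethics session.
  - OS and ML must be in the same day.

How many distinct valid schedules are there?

42

Splitting on Algebra: it can be day 2 (3), day 3 (12), day 4 (27). Listing each branch's schedules as (Ethics, OS, Physics, ML, Databases) by day number:
Algebra=day 2: (2,2,1,2,1) (2,3,1,3,1) (2,4,1,4,1) — 3.
Algebra=day 3: (3,1,1,1,2) (3,1,2,1,2) (3,2,1,2,1) (3,2,2,2,1) (3,3,1,3,1) (3,3,1,3,2) (3,3,2,3,1) (3,3,2,3,2) (3,4,1,4,1) (3,4,1,4,2) (3,4,2,4,1) (3,4,2,4,2) — 12.
Algebra=day 4: (4,1,1,1,2) (4,1,1,1,3) (4,1,2,1,2) (4,1,2,1,3) (4,1,3,1,2) (4,1,3,1,3) (4,2,1,2,1) (4,2,1,2,3) (4,2,2,2,1) (4,2,2,2,3) (4,2,3,2,1) (4,2,3,2,3) (4,3,1,3,1) (4,3,1,3,2) (4,3,2,3,1) (4,3,2,3,2) (4,3,3,3,1) (4,3,3,3,2) (4,4,1,4,1) (4,4,1,4,2) (4,4,1,4,3) (4,4,2,4,1) (4,4,2,4,2) (4,4,2,4,3) (4,4,3,4,1) (4,4,3,4,2) (4,4,3,4,3) — 27.
Summing: 3 + 12 + 27 = 42.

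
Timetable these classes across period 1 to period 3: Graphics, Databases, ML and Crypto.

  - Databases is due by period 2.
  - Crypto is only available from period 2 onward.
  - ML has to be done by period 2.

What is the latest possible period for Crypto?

period 3

Crypto is available from period 2.
Crypto at period 3 is achievable: Crypto in period 3, Graphics in period 1, ML in period 1, Databases in period 1.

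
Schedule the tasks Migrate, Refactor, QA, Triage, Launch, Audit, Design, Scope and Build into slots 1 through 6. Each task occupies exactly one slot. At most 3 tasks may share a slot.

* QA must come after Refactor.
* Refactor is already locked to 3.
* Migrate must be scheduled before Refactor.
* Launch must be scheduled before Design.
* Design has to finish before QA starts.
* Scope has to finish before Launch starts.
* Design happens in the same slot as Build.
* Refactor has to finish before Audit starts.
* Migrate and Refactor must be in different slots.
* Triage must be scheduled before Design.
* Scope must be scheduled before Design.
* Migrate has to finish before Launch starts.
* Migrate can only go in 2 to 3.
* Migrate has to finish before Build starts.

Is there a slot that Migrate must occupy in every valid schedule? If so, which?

2

Migrate's window is 2–3.
Refactor is fixed at 3, and Migrate can't share a slot with Refactor.
So Migrate must be 2.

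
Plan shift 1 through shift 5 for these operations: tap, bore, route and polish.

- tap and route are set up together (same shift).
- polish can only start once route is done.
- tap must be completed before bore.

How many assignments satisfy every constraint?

Splitting on tap: it can be shift 1 (16), shift 2 (9), shift 3 (4), shift 4 (1). Listing each branch's schedules as (bore, route, polish) by shift number:
tap=shift 1: (2,1,2) (2,1,3) (2,1,4) (2,1,5) (3,1,2) (3,1,3) (3,1,4) (3,1,5) (4,1,2) (4,1,3) (4,1,4) (4,1,5) (5,1,2) (5,1,3) (5,1,4) (5,1,5) — 16.
tap=shift 2: (3,2,3) (3,2,4) (3,2,5) (4,2,3) (4,2,4) (4,2,5) (5,2,3) (5,2,4) (5,2,5) — 9.
tap=shift 3: (4,3,4) (4,3,5) (5,3,4) (5,3,5) — 4.
tap=shift 4: (5,4,5) — 1.
Summing: 16 + 9 + 4 + 1 = 30.

30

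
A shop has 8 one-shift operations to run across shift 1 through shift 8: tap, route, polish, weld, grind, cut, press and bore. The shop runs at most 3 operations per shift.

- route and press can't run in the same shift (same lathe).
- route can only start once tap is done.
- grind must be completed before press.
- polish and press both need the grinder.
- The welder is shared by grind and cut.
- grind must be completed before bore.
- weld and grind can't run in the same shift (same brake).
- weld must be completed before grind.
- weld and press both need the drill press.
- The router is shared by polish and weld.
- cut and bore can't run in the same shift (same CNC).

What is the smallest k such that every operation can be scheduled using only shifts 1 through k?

The precedence chain requires at least 3 distinct shifts.
With at most 3 per shift and 8 operations, at least 3 shifts are needed.
3 works (last occupied shift: shift 3): for example tap -> shift 1; route -> shift 2; cut -> shift 1; grind -> shift 2; bore -> shift 3; weld -> shift 1; polish -> shift 2; press -> shift 3.

3 shifts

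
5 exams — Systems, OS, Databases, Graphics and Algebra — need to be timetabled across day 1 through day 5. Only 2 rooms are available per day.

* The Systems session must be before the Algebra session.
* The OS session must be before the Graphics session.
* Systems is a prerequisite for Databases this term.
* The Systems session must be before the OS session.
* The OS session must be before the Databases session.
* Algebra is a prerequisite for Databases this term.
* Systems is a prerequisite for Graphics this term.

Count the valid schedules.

Splitting on Systems: it can be day 1 (31), day 2 (8), day 3 (1). Listing each branch's schedules as (OS, Databases, Graphics, Algebra) by day number:
Systems=day 1: (2,3,3,2) (2,3,4,2) (2,3,5,2) (2,4,3,2) (2,4,3,3) (2,4,4,2) (2,4,4,3) (2,4,5,2) (2,4,5,3) (2,5,3,2) (2,5,3,3) (2,5,3,4) (2,5,4,2) (2,5,4,3) (2,5,4,4) (2,5,5,2) (2,5,5,3) (2,5,5,4) (3,4,4,2) (3,4,4,3) (3,4,5,2) (3,4,5,3) (3,5,4,2) (3,5,4,3) (3,5,4,4) (3,5,5,2) (3,5,5,3) (3,5,5,4) (4,5,5,2) (4,5,5,3) (4,5,5,4) — 31.
Systems=day 2: (3,4,4,3) (3,4,5,3) (3,5,4,3) (3,5,4,4) (3,5,5,3) (3,5,5,4) (4,5,5,3) (4,5,5,4) — 8.
Systems=day 3: (4,5,5,4) — 1.
Summing: 31 + 8 + 1 = 40.

40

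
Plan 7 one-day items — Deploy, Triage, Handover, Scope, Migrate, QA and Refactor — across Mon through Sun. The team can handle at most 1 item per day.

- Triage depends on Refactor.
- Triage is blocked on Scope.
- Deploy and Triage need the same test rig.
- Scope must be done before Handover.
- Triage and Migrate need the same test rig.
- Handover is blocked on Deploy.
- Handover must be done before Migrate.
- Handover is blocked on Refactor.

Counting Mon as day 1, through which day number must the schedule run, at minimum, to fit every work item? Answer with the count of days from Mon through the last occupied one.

7 days

The precedence chain requires at least 3 distinct days.
With at most 1 per day and 7 work items, at least 7 days are needed.
7 works (last occupied day: Sun): for example Refactor=Tue; Handover=Thu; Scope=Mon; Deploy=Wed; Migrate=Sat; Triage=Fri; QA=Sun.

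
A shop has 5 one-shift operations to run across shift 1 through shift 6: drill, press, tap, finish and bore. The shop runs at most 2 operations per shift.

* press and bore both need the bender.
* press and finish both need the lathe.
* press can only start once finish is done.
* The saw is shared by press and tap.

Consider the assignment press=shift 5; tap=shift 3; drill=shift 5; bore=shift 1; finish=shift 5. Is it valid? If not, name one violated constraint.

The saw is shared by press and tap — holds.
press and bore both need the bender — holds.
The shop runs at most 2 operations per shift — violated.
press can only start once finish is done — violated.
press and finish both need the lathe — violated.

No. The shop runs at most 2 operations per shift is not satisfied.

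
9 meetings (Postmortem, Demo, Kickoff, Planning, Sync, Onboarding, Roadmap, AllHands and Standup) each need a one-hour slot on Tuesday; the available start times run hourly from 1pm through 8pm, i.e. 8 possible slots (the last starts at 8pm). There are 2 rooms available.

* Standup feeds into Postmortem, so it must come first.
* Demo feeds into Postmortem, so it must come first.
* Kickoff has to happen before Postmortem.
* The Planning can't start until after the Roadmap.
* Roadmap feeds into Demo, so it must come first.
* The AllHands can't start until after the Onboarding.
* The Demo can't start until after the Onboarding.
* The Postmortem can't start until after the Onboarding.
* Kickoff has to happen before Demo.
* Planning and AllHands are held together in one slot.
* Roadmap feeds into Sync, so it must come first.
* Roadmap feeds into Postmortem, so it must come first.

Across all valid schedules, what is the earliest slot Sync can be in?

Precedence pushes Sync to at least 2pm.
Sync at 2pm is achievable: Kickoff in 2pm; Postmortem in 4pm; Standup in 3pm; Onboarding in 1pm; Planning in 5pm; Demo in 3pm; Roadmap in 1pm; AllHands in 5pm; Sync in 2pm.

2pm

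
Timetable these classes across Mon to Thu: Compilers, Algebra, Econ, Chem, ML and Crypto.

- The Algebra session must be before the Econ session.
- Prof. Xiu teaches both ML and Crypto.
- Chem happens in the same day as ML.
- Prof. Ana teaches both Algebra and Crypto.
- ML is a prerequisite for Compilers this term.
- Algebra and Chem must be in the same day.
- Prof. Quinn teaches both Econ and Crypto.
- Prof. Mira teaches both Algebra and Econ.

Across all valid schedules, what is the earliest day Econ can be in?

Tue

Precedence pushes Econ to at least Tue.
Econ at Tue is achievable: Compilers -> Tue; Algebra -> Mon; Econ -> Tue; Crypto -> Wed; Chem -> Mon; ML -> Mon.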